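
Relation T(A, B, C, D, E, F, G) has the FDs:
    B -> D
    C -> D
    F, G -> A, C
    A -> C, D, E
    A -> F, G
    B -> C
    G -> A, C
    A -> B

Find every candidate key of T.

Closure of {A} is {A, B, C, D, E, F, G}, the whole schema; {A} is a candidate key.
Closure of {G} is {A, B, C, D, E, F, G}, the whole schema; {G} is a candidate key.
No proper subset of any of these is a key, and no other minimal superkey exists.

{A}, {G}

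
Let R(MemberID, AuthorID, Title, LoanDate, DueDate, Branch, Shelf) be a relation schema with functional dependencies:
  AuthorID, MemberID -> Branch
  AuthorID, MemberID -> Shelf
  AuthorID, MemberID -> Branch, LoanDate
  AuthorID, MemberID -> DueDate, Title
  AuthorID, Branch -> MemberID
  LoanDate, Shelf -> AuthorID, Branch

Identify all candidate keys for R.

{AuthorID, Branch}⁺ = {AuthorID, Branch, DueDate, LoanDate, MemberID, Shelf, Title}, which is every attribute, so {AuthorID, Branch} is a candidate key.
{AuthorID, MemberID}⁺ = {AuthorID, Branch, DueDate, LoanDate, MemberID, Shelf, Title}, which is every attribute, so {AuthorID, MemberID} is a candidate key.
{LoanDate, Shelf}⁺ = {AuthorID, Branch, DueDate, LoanDate, MemberID, Shelf, Title}, which is every attribute, so {LoanDate, Shelf} is a candidate key.
These are minimal and exhaustive — every other superkey contains one of them.

{AuthorID, Branch}, {AuthorID, MemberID}, {LoanDate, Shelf}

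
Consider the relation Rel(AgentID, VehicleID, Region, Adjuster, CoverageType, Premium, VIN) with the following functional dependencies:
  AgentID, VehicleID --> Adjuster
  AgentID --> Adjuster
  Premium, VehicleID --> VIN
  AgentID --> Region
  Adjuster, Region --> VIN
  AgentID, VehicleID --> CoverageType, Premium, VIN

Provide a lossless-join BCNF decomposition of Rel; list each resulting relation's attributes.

{Adjuster, AgentID, Region}; {Adjuster, Region, VIN}; {AgentID, CoverageType, Premium, VehicleID}

Candidate key of the original relation: {AgentID, VehicleID}.
Within {Adjuster, AgentID, CoverageType, Premium, Region, VIN, VehicleID}: {AgentID}⁺ ∩ {Adjuster, AgentID, CoverageType, Premium, Region, VIN, VehicleID} = {Adjuster, AgentID, Region, VIN}, not the whole set, so AgentID --> Adjuster, Region, VIN violates BCNF; decompose into {Adjuster, AgentID, Region, VIN} and {AgentID, CoverageType, Premium, VehicleID}.
Within {Adjuster, AgentID, Region, VIN}: {Adjuster, Region}⁺ ∩ {Adjuster, AgentID, Region, VIN} = {Adjuster, Region, VIN}, not the whole set, so Adjuster, Region --> VIN violates BCNF; decompose into {Adjuster, Region, VIN} and {Adjuster, AgentID, Region}.
{Adjuster, Region, VIN}: every determinant is a superkey — BCNF.
{Adjuster, AgentID, Region}: every determinant is a superkey — BCNF.
{AgentID, CoverageType, Premium, VehicleID}: every determinant is a superkey — BCNF.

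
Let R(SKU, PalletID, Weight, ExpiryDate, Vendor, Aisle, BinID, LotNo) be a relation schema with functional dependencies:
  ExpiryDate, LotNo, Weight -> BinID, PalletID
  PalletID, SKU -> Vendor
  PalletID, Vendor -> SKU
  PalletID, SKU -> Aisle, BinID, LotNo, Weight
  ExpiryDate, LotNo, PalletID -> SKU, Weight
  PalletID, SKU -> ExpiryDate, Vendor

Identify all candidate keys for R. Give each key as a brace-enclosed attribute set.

{PalletID, SKU} is a candidate key since {PalletID, SKU}⁺ = {Aisle, BinID, ExpiryDate, LotNo, PalletID, SKU, Vendor, Weight} covers every attribute.
{PalletID, Vendor} is a candidate key since {PalletID, Vendor}⁺ = {Aisle, BinID, ExpiryDate, LotNo, PalletID, SKU, Vendor, Weight} covers every attribute.
{ExpiryDate, LotNo, PalletID} is a candidate key since {ExpiryDate, LotNo, PalletID}⁺ = {Aisle, BinID, ExpiryDate, LotNo, PalletID, SKU, Vendor, Weight} covers every attribute.
{ExpiryDate, LotNo, Weight} is a candidate key since {ExpiryDate, LotNo, Weight}⁺ = {Aisle, BinID, ExpiryDate, LotNo, PalletID, SKU, Vendor, Weight} covers every attribute.
No proper subset of any of these is a key, and no other minimal superkey exists.

{ExpiryDate, LotNo, PalletID}, {ExpiryDate, LotNo, Weight}, {PalletID, SKU}, {PalletID, Vendor}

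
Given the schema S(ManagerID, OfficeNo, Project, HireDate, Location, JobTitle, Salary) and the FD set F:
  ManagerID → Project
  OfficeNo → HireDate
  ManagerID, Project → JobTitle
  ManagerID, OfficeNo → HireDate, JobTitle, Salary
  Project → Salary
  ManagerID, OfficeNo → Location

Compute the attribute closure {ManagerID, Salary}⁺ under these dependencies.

Start with {ManagerID, Salary}.
ManagerID → Project applies; add {Project} → now {ManagerID, Project, Salary}.
ManagerID, Project → JobTitle applies; add {JobTitle} → now {JobTitle, ManagerID, Project, Salary}.
No further FD applies.

{JobTitle, ManagerID, Project, Salary}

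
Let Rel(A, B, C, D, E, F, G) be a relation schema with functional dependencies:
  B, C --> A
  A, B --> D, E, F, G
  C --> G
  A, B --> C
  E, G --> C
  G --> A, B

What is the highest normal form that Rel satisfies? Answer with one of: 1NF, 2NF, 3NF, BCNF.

BCNF

Candidate keys: {A, B}, {C}, {G}. Prime attributes: {A, B, C, G}.
Every FD has a superkey on the left, so the relation is in BCNF.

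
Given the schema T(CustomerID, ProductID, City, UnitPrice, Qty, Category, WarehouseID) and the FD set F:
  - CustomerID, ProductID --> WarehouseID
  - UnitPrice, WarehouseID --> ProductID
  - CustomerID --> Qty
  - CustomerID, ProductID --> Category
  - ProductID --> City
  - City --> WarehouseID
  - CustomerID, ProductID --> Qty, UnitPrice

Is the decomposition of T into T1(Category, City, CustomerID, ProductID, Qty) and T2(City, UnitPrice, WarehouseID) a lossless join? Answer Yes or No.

T1 ∩ T2 = {City}; its closure under F is {City, WarehouseID}.
T1 ⊄ {City, WarehouseID} and T2 ⊄ {City, WarehouseID}, so the split is lossy.

No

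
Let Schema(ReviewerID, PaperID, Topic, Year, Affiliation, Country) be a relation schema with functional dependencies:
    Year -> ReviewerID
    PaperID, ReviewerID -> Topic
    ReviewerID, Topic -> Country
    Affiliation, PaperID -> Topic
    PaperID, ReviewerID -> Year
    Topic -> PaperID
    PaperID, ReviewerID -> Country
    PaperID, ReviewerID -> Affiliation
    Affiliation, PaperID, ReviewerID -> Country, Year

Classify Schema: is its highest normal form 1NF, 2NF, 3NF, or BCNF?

3NF

Candidate keys: {PaperID, ReviewerID}, {PaperID, Year}, {ReviewerID, Topic}, {Topic, Year}. Prime attributes: {PaperID, ReviewerID, Topic, Year}.
Year -> ReviewerID: {Year}⁺ = {ReviewerID, Year}, which is not all of the attributes, so the left side is not a superkey — BCNF is violated.
Its right-hand attributes {ReviewerID} are all prime, as are those of every other non-superkey FD — the relation is in 3NF.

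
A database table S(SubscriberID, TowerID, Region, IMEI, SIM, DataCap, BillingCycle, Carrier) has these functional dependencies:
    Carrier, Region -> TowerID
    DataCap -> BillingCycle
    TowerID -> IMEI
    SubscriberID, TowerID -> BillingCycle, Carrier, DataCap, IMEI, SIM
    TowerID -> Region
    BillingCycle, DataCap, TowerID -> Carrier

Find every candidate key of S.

{Carrier, Region, SubscriberID}, {SubscriberID, TowerID}

Attributes never on any right-hand side: {SubscriberID} — every candidate key must contain it.
Closure of {SubscriberID, TowerID} is {BillingCycle, Carrier, DataCap, IMEI, Region, SIM, SubscriberID, TowerID}, the whole schema; {SubscriberID, TowerID} is a candidate key.
Closure of {Carrier, Region, SubscriberID} is {BillingCycle, Carrier, DataCap, IMEI, Region, SIM, SubscriberID, TowerID}, the whole schema; {Carrier, Region, SubscriberID} is a candidate key.
No proper subset of any of these is a key, and no other minimal superkey exists.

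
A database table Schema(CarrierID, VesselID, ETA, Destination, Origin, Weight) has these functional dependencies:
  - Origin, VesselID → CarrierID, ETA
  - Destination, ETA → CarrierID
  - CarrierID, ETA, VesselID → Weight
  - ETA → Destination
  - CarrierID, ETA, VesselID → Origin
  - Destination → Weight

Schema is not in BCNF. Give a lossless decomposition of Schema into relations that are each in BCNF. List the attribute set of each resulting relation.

{CarrierID, Destination, ETA}; {Destination, Weight}; {ETA, Origin, VesselID}

Candidate keys of the original relation: {ETA, VesselID}, {Origin, VesselID}.
Within {CarrierID, Destination, ETA, Origin, VesselID, Weight}: {Destination, ETA}⁺ ∩ {CarrierID, Destination, ETA, Origin, VesselID, Weight} = {CarrierID, Destination, ETA, Weight}, not the whole set, so Destination, ETA → CarrierID, Weight violates BCNF; decompose into {CarrierID, Destination, ETA, Weight} and {Destination, ETA, Origin, VesselID}.
Within {CarrierID, Destination, ETA, Weight}: {Destination}⁺ ∩ {CarrierID, Destination, ETA, Weight} = {Destination, Weight}, not the whole set, so Destination → Weight violates BCNF; decompose into {Destination, Weight} and {CarrierID, Destination, ETA}.
{Destination, Weight}: every determinant is a superkey — BCNF.
{CarrierID, Destination, ETA}: every determinant is a superkey — BCNF.
Within {Destination, ETA, Origin, VesselID}: {ETA}⁺ ∩ {Destination, ETA, Origin, VesselID} = {Destination, ETA}, not the whole set, so ETA → Destination violates BCNF; decompose into {Destination, ETA} and {ETA, Origin, VesselID}.
{Destination, ETA}: every determinant is a superkey — BCNF.
{ETA, Origin, VesselID}: every determinant is a superkey — BCNF.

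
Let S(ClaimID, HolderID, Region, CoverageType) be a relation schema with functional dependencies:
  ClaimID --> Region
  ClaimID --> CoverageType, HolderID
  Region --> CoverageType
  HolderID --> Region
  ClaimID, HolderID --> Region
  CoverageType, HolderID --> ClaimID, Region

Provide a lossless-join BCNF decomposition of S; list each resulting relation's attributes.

{ClaimID, HolderID, Region}; {CoverageType, Region}

Candidate keys of the original relation: {ClaimID}, {HolderID}.
Within {ClaimID, CoverageType, HolderID, Region}: {Region}⁺ ∩ {ClaimID, CoverageType, HolderID, Region} = {CoverageType, Region}, not the whole set, so Region --> CoverageType violates BCNF; decompose into {CoverageType, Region} and {ClaimID, HolderID, Region}.
{CoverageType, Region} is in BCNF.
{ClaimID, HolderID, Region} is in BCNF.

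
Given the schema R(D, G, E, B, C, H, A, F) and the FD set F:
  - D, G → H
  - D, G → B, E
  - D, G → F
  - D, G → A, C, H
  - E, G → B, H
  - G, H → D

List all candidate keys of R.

{D, G}, {E, G}, {G, H}

{G} never appears on the right of any FD, so every key must include it.
{D, G}⁺ = {A, B, C, D, E, F, G, H} — all of the relation — so {D, G} is a candidate key.
{E, G}⁺ = {A, B, C, D, E, F, G, H} — all of the relation — so {E, G} is a candidate key.
{G, H}⁺ = {A, B, C, D, E, F, G, H} — all of the relation — so {G, H} is a candidate key.
No proper subset of any of these is a key, and no other minimal superkey exists.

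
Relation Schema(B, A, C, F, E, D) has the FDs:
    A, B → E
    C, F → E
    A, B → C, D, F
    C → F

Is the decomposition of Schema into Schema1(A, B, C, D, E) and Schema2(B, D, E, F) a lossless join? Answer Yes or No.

Schema1 ∩ Schema2 = {B, D, E}; its closure under F is {B, D, E}.
Neither Schema1 nor Schema2 is contained in that closure, so the decomposition is lossy.

No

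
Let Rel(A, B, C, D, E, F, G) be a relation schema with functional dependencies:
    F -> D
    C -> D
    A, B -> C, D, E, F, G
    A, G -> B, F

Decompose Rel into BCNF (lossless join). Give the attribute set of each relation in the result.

{A, B, C, E, F, G}; {D, F}

Candidate keys of the original relation: {A, B}, {A, G}.
Within {A, B, C, D, E, F, G}: {F}⁺ ∩ {A, B, C, D, E, F, G} = {D, F}, not the whole set, so F -> D violates BCNF; decompose into {D, F} and {A, B, C, E, F, G}.
{D, F}: every determinant is a superkey — BCNF.
{A, B, C, E, F, G}: every determinant is a superkey — BCNF.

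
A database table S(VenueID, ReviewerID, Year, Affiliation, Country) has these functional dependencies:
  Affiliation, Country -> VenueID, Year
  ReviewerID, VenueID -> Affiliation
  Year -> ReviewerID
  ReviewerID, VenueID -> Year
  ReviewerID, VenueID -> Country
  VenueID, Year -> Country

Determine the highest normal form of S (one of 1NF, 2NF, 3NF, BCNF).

Candidate keys: {Affiliation, Country}, {ReviewerID, VenueID}, {VenueID, Year}. Prime attributes: {Affiliation, Country, ReviewerID, VenueID, Year}.
For Year -> ReviewerID we have {Year}⁺ = {ReviewerID, Year}; {Year} is not a superkey, so BCNF fails.
But every attribute on its right side ({ReviewerID}) is prime, and the same holds for every other non-superkey FD, so 3NF still holds.

3NF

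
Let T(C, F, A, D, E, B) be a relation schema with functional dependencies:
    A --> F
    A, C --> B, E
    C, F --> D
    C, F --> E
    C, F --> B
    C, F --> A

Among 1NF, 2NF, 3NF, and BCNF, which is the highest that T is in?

3NF

Candidate keys: {A, C}, {C, F}. Prime attributes: {A, C, F}.
For A --> F we have {A}⁺ = {A, F}; {A} is not a superkey, so BCNF fails.
But every attribute on its right side ({F}) is prime, and the same holds for every other non-superkey FD, so 3NF still holds.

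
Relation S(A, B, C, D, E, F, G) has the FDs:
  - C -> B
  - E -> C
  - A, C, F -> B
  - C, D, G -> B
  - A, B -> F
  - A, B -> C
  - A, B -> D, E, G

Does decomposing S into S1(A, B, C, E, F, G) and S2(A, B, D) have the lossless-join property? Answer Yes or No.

The shared attributes are {A, B} and {A, B}⁺ = {A, B, C, D, E, F, G}.
S1 is contained in that closure, so S1 ∩ S2 -> S1 holds and the join is lossless.

Yes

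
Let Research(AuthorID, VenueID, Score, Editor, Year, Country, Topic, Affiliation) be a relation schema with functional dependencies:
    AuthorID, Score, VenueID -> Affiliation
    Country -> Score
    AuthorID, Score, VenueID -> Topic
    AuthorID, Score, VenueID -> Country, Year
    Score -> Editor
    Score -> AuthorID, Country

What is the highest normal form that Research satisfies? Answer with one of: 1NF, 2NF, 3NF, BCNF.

Candidate keys: {Country, VenueID}, {Score, VenueID}. Prime attributes: {Country, Score, VenueID}.
Country -> Score breaks BCNF: {Country}⁺ = {AuthorID, Country, Editor, Score}, so {Country} is not a superkey.
Because {Editor} is non-prime and the left side of Score -> Editor is not a superkey, the relation is not in 3NF.
Since {Country} ⊂ {Country, VenueID} and {Country}⁺ ⊇ {AuthorID, Editor} with {AuthorID, Editor} non-prime, there is a partial dependency; 2NF fails.

1NF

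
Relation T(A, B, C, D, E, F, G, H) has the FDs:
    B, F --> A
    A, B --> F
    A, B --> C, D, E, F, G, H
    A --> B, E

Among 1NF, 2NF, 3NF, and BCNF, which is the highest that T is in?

Candidate keys: {A}, {B, F}. Prime attributes: {A, B, F}.
Every FD has a superkey on the left, so the relation is in BCNF.

BCNF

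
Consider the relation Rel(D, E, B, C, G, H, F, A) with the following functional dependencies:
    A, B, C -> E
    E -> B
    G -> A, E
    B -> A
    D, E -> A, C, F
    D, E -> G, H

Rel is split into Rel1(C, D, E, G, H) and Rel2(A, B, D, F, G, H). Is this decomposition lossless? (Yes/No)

Yes

Rel1 ∩ Rel2 = {D, G, H}; its closure under F is {A, B, C, D, E, F, G, H}.
Since Rel1 ⊆ {A, B, C, D, E, F, G, H}, the intersection is a superkey of Rel1; the decomposition is lossless.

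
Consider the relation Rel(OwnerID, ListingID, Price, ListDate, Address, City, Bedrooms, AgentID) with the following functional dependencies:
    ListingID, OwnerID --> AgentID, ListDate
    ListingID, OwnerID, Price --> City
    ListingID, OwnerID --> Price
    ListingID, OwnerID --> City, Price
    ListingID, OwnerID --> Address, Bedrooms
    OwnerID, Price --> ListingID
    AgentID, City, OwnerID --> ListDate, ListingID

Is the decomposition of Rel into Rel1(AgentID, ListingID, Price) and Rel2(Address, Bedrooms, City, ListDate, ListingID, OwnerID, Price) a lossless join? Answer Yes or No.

Rel1 ∩ Rel2 = {ListingID, Price}; its closure under F is {ListingID, Price}.
Rel1 ⊄ {ListingID, Price} and Rel2 ⊄ {ListingID, Price}, so the split is lossy.

No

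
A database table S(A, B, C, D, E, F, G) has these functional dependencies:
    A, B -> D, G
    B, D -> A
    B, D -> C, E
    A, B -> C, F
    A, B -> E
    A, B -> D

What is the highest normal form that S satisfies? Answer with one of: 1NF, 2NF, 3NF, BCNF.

BCNF

Candidate keys: {A, B}, {B, D}. Prime attributes: {A, B, D}.
Each dependency's left side is a superkey — BCNF holds.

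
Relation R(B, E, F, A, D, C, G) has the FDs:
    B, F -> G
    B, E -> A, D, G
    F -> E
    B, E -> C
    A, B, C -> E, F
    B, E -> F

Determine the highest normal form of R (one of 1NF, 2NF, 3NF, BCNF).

Candidate keys: {A, B, C}, {B, E}, {B, F}. Prime attributes: {A, B, C, E, F}.
F -> E: {F}⁺ = {E, F}, which is not all of the attributes, so the left side is not a superkey — BCNF is violated.
Its right-hand attributes {E} are all prime, as are those of every other non-superkey FD — the relation is in 3NF.

3NF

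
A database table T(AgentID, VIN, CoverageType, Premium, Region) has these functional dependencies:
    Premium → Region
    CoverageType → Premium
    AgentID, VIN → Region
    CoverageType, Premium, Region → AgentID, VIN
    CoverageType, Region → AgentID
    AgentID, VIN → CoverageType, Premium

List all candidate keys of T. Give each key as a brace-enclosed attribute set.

{AgentID, VIN}, {CoverageType}

{CoverageType} is a candidate key since {CoverageType}⁺ = {AgentID, CoverageType, Premium, Region, VIN} covers every attribute.
{AgentID, VIN} is a candidate key since {AgentID, VIN}⁺ = {AgentID, CoverageType, Premium, Region, VIN} covers every attribute.
No proper subset of any of these is a key, and no other minimal superkey exists.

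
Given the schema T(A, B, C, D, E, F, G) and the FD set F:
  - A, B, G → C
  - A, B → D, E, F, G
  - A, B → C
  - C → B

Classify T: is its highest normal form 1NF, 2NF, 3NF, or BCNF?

Candidate keys: {A, B}, {A, C}. Prime attributes: {A, B, C}.
For C → B we have {C}⁺ = {B, C}; {C} is not a superkey, so BCNF fails.
But every attribute on its right side ({B}) is prime, and the same holds for every other non-superkey FD, so 3NF still holds.

3NF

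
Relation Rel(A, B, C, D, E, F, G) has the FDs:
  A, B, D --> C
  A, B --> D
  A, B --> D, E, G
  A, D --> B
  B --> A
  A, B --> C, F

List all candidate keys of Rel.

Closure of {B} is {A, B, C, D, E, F, G}, the whole schema; {B} is a candidate key.
Closure of {A, D} is {A, B, C, D, E, F, G}, the whole schema; {A, D} is a candidate key.
These are minimal and exhaustive — every other superkey contains one of them.

{A, D}, {B}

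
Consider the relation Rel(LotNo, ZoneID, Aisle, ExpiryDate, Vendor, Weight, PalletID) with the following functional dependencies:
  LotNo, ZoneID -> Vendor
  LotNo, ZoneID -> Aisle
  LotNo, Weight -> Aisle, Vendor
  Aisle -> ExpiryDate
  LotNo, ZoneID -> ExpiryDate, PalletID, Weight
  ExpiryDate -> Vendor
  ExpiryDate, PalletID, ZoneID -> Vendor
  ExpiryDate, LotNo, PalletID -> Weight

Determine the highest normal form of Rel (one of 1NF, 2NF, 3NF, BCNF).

Candidate key: {LotNo, ZoneID}. Prime attributes: {LotNo, ZoneID}.
LotNo, Weight -> Aisle, Vendor: {LotNo, Weight}⁺ = {Aisle, ExpiryDate, LotNo, Vendor, Weight}, which is not all of the attributes, so the left side is not a superkey — BCNF is violated.
Because {Aisle, Vendor} are non-prime and the left side of LotNo, Weight -> Aisle, Vendor is not a superkey, the relation is not in 3NF.
No proper subset of a key has a non-prime attribute in its closure, so there is no partial dependency; 2NF holds.

2NF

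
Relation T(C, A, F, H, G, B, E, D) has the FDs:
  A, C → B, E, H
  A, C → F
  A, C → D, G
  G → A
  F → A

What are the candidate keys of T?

No FD produces {C}, so it must be in every candidate key.
{A, C} is a candidate key since {A, C}⁺ = {A, B, C, D, E, F, G, H} covers every attribute.
{C, F} is a candidate key since {C, F}⁺ = {A, B, C, D, E, F, G, H} covers every attribute.
{C, G} is a candidate key since {C, G}⁺ = {A, B, C, D, E, F, G, H} covers every attribute.
These are minimal and exhaustive — every other superkey contains one of them.

{A, C}, {C, F}, {C, G}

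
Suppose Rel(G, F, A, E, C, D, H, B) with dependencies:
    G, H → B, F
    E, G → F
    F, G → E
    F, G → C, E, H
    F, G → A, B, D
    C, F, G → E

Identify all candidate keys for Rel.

No FD produces {G}, so it must be in every candidate key.
{E, G}⁺ = {A, B, C, D, E, F, G, H}, which is every attribute, so {E, G} is a candidate key.
{F, G}⁺ = {A, B, C, D, E, F, G, H}, which is every attribute, so {F, G} is a candidate key.
{G, H}⁺ = {A, B, C, D, E, F, G, H}, which is every attribute, so {G, H} is a candidate key.
Any other superkey properly contains one of these, so there are no further candidate keys.

{E, G}, {F, G}, {G, H}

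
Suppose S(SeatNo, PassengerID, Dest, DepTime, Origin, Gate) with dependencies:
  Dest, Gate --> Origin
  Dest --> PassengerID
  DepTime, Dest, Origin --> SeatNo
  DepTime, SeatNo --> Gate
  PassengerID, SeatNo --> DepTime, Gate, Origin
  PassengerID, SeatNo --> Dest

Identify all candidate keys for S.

{Dest, SeatNo} is a candidate key since {Dest, SeatNo}⁺ = {DepTime, Dest, Gate, Origin, PassengerID, SeatNo} covers every attribute.
{PassengerID, SeatNo} is a candidate key since {PassengerID, SeatNo}⁺ = {DepTime, Dest, Gate, Origin, PassengerID, SeatNo} covers every attribute.
{DepTime, Dest, Gate} is a candidate key since {DepTime, Dest, Gate}⁺ = {DepTime, Dest, Gate, Origin, PassengerID, SeatNo} covers every attribute.
{DepTime, Dest, Origin} is a candidate key since {DepTime, Dest, Origin}⁺ = {DepTime, Dest, Gate, Origin, PassengerID, SeatNo} covers every attribute.
These are minimal and exhaustive — every other superkey contains one of them.

{DepTime, Dest, Gate}, {DepTime, Dest, Origin}, {Dest, SeatNo}, {PassengerID, SeatNo}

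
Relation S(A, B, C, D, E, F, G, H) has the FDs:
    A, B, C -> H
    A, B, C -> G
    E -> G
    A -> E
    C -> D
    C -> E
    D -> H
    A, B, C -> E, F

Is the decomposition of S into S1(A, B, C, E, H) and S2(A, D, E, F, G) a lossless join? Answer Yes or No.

No

The shared attributes are {A, E} and {A, E}⁺ = {A, E, G}.
S1 ⊄ {A, E, G} and S2 ⊄ {A, E, G}, so the split is lossy.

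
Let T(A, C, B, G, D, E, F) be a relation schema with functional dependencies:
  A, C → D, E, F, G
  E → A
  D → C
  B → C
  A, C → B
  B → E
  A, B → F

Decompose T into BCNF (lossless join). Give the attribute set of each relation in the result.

{A, E}; {B, D, E, F, G}; {C, D}

Candidate keys of the original relation: {A, C}, {A, D}, {B}, {C, E}, {D, E}.
{A, B, C, D, E, F, G}: {E} determines {A, E} here but is not a superkey — split on E → A, giving {A, E} and {B, C, D, E, F, G}.
{A, E} is in BCNF.
{B, C, D, E, F, G}: {D} determines {C, D} here but is not a superkey — split on D → C, giving {C, D} and {B, D, E, F, G}.
{C, D} is in BCNF.
{B, D, E, F, G} is in BCNF.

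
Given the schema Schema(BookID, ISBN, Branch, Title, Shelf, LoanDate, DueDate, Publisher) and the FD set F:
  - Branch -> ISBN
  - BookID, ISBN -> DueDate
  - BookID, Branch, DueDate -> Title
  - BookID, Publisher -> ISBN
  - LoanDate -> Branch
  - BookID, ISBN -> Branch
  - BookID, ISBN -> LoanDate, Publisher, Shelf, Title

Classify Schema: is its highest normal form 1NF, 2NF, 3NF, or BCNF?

Candidate keys: {BookID, Branch}, {BookID, ISBN}, {BookID, LoanDate}, {BookID, Publisher}. Prime attributes: {BookID, Branch, ISBN, LoanDate, Publisher}.
For Branch -> ISBN we have {Branch}⁺ = {Branch, ISBN}; {Branch} is not a superkey, so BCNF fails.
Since {ISBN} ⊆ prime attributes and every other non-superkey FD also has a prime right side, the schema is in 3NF.

3NF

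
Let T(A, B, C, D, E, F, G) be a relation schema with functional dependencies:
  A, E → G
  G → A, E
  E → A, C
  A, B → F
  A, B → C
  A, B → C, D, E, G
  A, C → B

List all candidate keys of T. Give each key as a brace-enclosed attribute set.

{E} is a candidate key since {E}⁺ = {A, B, C, D, E, F, G} covers every attribute.
{G} is a candidate key since {G}⁺ = {A, B, C, D, E, F, G} covers every attribute.
{A, B} is a candidate key since {A, B}⁺ = {A, B, C, D, E, F, G} covers every attribute.
{A, C} is a candidate key since {A, C}⁺ = {A, B, C, D, E, F, G} covers every attribute.
Any other superkey properly contains one of these, so there are no further candidate keys.

{A, B}, {A, C}, {E}, {G}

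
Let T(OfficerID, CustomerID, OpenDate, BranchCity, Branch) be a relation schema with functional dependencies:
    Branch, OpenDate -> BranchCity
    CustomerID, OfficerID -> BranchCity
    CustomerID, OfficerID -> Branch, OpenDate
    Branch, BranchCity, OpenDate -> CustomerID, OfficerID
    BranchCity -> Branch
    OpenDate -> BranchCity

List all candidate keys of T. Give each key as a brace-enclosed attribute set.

{CustomerID, OfficerID}, {OpenDate}

{OpenDate} is a candidate key since {OpenDate}⁺ = {Branch, BranchCity, CustomerID, OfficerID, OpenDate} covers every attribute.
{CustomerID, OfficerID} is a candidate key since {CustomerID, OfficerID}⁺ = {Branch, BranchCity, CustomerID, OfficerID, OpenDate} covers every attribute.
Any other superkey properly contains one of these, so there are no further candidate keys.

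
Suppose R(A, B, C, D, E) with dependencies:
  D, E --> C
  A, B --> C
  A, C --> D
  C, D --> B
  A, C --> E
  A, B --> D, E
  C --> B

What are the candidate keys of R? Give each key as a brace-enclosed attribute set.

{A, B}, {A, C}, {A, D, E}

{A} never appears on the right of any FD, so every key must include it.
{A, B}⁺ = {A, B, C, D, E}, which is every attribute, so {A, B} is a candidate key.
{A, C}⁺ = {A, B, C, D, E}, which is every attribute, so {A, C} is a candidate key.
{A, D, E}⁺ = {A, B, C, D, E}, which is every attribute, so {A, D, E} is a candidate key.
These are minimal and exhaustive — every other superkey contains one of them.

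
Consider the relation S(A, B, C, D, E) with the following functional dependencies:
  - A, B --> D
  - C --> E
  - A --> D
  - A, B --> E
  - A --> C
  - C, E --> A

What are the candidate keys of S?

{B} never appears on the right of any FD, so every key must include it.
{A, B}⁺ = {A, B, C, D, E} — all of the relation — so {A, B} is a candidate key.
{B, C}⁺ = {A, B, C, D, E} — all of the relation — so {B, C} is a candidate key.
No proper subset of any of these is a key, and no other minimal superkey exists.

{A, B}, {B, C}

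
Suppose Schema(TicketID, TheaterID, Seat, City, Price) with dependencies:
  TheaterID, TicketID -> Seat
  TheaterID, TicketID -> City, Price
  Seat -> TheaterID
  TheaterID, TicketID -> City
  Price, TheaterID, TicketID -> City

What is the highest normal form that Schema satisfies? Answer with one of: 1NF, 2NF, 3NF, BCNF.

Candidate keys: {Seat, TicketID}, {TheaterID, TicketID}. Prime attributes: {Seat, TheaterID, TicketID}.
For Seat -> TheaterID we have {Seat}⁺ = {Seat, TheaterID}; {Seat} is not a superkey, so BCNF fails.
But every attribute on its right side ({TheaterID}) is prime, and the same holds for every other non-superkey FD, so 3NF still holds.

3NF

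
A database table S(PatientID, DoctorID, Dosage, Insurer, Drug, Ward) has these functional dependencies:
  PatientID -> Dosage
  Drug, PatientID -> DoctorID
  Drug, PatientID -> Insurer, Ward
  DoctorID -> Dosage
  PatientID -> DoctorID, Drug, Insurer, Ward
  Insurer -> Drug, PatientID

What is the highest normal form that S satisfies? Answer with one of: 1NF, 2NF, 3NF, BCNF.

2NF

Candidate keys: {Insurer}, {PatientID}. Prime attributes: {Insurer, PatientID}.
DoctorID -> Dosage: {DoctorID}⁺ = {DoctorID, Dosage}, which is not all of the attributes, so the left side is not a superkey — BCNF is violated.
DoctorID -> Dosage has non-prime {Dosage} on the right and a non-superkey on the left, so 3NF fails.
Every candidate key is a single attribute, so no partial dependency is possible; 2NF holds.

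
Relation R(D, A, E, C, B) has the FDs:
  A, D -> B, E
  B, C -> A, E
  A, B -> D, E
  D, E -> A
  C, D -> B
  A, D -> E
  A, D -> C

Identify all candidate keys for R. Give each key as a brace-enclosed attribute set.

{A, B}, {A, D}, {B, C}, {C, D}, {D, E}

{A, B}⁺ = {A, B, C, D, E} — all of the relation — so {A, B} is a candidate key.
{A, D}⁺ = {A, B, C, D, E} — all of the relation — so {A, D} is a candidate key.
{B, C}⁺ = {A, B, C, D, E} — all of the relation — so {B, C} is a candidate key.
{C, D}⁺ = {A, B, C, D, E} — all of the relation — so {C, D} is a candidate key.
{D, E}⁺ = {A, B, C, D, E} — all of the relation — so {D, E} is a candidate key.
Any other superkey properly contains one of these, so there are no further candidate keys.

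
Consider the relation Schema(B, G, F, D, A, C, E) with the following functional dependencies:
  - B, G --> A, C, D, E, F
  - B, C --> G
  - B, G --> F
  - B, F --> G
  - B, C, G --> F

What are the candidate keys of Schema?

{B, C}, {B, F}, {B, G}

{B} never appears on the right of any FD, so every key must include it.
{B, C}⁺ = {A, B, C, D, E, F, G} — all of the relation — so {B, C} is a candidate key.
{B, F}⁺ = {A, B, C, D, E, F, G} — all of the relation — so {B, F} is a candidate key.
{B, G}⁺ = {A, B, C, D, E, F, G} — all of the relation — so {B, G} is a candidate key.
These are minimal and exhaustive — every other superkey contains one of them.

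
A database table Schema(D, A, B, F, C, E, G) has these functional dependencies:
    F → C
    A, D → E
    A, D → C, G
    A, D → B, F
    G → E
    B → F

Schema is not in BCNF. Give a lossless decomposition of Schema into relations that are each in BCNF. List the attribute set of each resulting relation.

Candidate key of the original relation: {A, D}.
In {A, B, C, D, E, F, G}, {F} is not a superkey ({F}⁺ restricted to this set is {C, F}), so split on F → C into {C, F} and {A, B, D, E, F, G}.
{C, F}: every determinant is a superkey — BCNF.
In {A, B, D, E, F, G}, {G} is not a superkey ({G}⁺ restricted to this set is {E, G}), so split on G → E into {E, G} and {A, B, D, F, G}.
{E, G}: every determinant is a superkey — BCNF.
In {A, B, D, F, G}, {B} is not a superkey ({B}⁺ restricted to this set is {B, F}), so split on B → F into {B, F} and {A, B, D, G}.
{B, F}: every determinant is a superkey — BCNF.
{A, B, D, G}: every determinant is a superkey — BCNF.

{A, B, D, G}; {B, F}; {C, F}; {E, G}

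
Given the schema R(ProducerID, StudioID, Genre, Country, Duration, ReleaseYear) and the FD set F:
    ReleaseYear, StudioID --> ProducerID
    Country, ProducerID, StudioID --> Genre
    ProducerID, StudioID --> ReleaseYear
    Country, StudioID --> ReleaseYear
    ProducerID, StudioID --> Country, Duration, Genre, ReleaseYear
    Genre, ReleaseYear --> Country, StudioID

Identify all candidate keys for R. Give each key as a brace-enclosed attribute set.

{Country, StudioID}, {Genre, ReleaseYear}, {ProducerID, StudioID}, {ReleaseYear, StudioID}

{Country, StudioID}⁺ = {Country, Duration, Genre, ProducerID, ReleaseYear, StudioID} — all of the relation — so {Country, StudioID} is a candidate key.
{Genre, ReleaseYear}⁺ = {Country, Duration, Genre, ProducerID, ReleaseYear, StudioID} — all of the relation — so {Genre, ReleaseYear} is a candidate key.
{ProducerID, StudioID}⁺ = {Country, Duration, Genre, ProducerID, ReleaseYear, StudioID} — all of the relation — so {ProducerID, StudioID} is a candidate key.
{ReleaseYear, StudioID}⁺ = {Country, Duration, Genre, ProducerID, ReleaseYear, StudioID} — all of the relation — so {ReleaseYear, StudioID} is a candidate key.
No proper subset of any of these is a key, and no other minimal superkey exists.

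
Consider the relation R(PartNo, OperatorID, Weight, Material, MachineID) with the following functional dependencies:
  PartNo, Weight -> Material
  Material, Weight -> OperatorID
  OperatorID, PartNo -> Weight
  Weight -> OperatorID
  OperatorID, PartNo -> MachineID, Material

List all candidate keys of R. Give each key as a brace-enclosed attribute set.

{PartNo} never appears on the right of any FD, so every key must include it.
{OperatorID, PartNo}⁺ = {MachineID, Material, OperatorID, PartNo, Weight}, which is every attribute, so {OperatorID, PartNo} is a candidate key.
{PartNo, Weight}⁺ = {MachineID, Material, OperatorID, PartNo, Weight}, which is every attribute, so {PartNo, Weight} is a candidate key.
Any other superkey properly contains one of these, so there are no further candidate keys.

{OperatorID, PartNo}, {PartNo, Weight}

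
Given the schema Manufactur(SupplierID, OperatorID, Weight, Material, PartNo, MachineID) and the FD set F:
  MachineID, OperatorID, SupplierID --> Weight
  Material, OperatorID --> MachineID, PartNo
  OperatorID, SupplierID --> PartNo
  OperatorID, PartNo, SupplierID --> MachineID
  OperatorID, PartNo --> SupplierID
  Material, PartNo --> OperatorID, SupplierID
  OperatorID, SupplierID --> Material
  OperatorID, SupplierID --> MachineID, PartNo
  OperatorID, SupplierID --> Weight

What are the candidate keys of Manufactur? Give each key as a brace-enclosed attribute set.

{Material, OperatorID}, {Material, PartNo}, {OperatorID, PartNo}, {OperatorID, SupplierID}

Closure of {Material, OperatorID} is {MachineID, Material, OperatorID, PartNo, SupplierID, Weight}, the whole schema; {Material, OperatorID} is a candidate key.
Closure of {Material, PartNo} is {MachineID, Material, OperatorID, PartNo, SupplierID, Weight}, the whole schema; {Material, PartNo} is a candidate key.
Closure of {OperatorID, PartNo} is {MachineID, Material, OperatorID, PartNo, SupplierID, Weight}, the whole schema; {OperatorID, PartNo} is a candidate key.
Closure of {OperatorID, SupplierID} is {MachineID, Material, OperatorID, PartNo, SupplierID, Weight}, the whole schema; {OperatorID, SupplierID} is a candidate key.
Any other superkey properly contains one of these, so there are no further candidate keys.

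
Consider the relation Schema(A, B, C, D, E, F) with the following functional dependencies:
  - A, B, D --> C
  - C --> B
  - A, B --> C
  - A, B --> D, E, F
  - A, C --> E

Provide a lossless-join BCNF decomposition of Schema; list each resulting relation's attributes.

{A, C, D, E, F}; {B, C}

Candidate keys of the original relation: {A, B}, {A, C}.
Within {A, B, C, D, E, F}: {C}⁺ ∩ {A, B, C, D, E, F} = {B, C}, not the whole set, so C --> B violates BCNF; decompose into {B, C} and {A, C, D, E, F}.
{B, C} is in BCNF.
{A, C, D, E, F} is in BCNF.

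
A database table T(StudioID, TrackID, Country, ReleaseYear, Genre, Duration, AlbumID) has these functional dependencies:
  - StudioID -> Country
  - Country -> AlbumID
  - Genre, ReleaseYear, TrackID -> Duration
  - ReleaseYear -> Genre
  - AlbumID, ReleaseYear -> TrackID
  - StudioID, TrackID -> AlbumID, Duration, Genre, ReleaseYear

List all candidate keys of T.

{ReleaseYear, StudioID}, {StudioID, TrackID}

Attributes never on any right-hand side: {StudioID} — every candidate key must contain it.
{ReleaseYear, StudioID} is a candidate key since {ReleaseYear, StudioID}⁺ = {AlbumID, Country, Duration, Genre, ReleaseYear, StudioID, TrackID} covers every attribute.
{StudioID, TrackID} is a candidate key since {StudioID, TrackID}⁺ = {AlbumID, Country, Duration, Genre, ReleaseYear, StudioID, TrackID} covers every attribute.
Any other superkey properly contains one of these, so there are no further candidate keys.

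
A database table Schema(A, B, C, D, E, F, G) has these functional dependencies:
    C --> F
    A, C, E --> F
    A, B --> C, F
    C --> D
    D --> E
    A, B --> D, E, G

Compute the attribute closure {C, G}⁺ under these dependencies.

Start with {C, G}.
C --> F applies; add {F} → now {C, F, G}.
C --> D applies; add {D} → now {C, D, F, G}.
D --> E applies; add {E} → now {C, D, E, F, G}.
No further FD applies.

{C, D, E, F, G}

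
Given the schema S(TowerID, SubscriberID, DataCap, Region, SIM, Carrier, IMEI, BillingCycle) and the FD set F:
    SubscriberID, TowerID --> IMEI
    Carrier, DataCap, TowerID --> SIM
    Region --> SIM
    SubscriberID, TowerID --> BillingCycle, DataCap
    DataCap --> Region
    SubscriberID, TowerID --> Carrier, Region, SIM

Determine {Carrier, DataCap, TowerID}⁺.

Start with {Carrier, DataCap, TowerID}.
Carrier, DataCap, TowerID --> SIM applies; add {SIM} → now {Carrier, DataCap, SIM, TowerID}.
DataCap --> Region applies; add {Region} → now {Carrier, DataCap, Region, SIM, TowerID}.
No further FD applies.

{Carrier, DataCap, Region, SIM, TowerID}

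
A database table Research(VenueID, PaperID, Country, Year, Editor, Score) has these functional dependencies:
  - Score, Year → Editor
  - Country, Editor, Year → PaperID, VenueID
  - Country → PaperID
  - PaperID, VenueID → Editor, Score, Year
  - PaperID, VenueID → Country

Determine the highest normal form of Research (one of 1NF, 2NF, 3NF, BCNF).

Candidate keys: {Country, Editor, Year}, {Country, Score, Year}, {Country, VenueID}, {PaperID, VenueID}. Prime attributes: {Country, Editor, PaperID, Score, VenueID, Year}.
Score, Year → Editor breaks BCNF: {Score, Year}⁺ = {Editor, Score, Year}, so {Score, Year} is not a superkey.
Since {Editor} ⊆ prime attributes and every other non-superkey FD also has a prime right side, the schema is in 3NF.

3NF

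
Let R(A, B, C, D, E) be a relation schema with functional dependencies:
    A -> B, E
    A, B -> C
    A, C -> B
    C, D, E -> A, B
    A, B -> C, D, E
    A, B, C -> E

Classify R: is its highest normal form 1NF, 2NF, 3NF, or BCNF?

BCNF

Candidate keys: {A}, {C, D, E}. Prime attributes: {A, C, D, E}.
The left-hand side of every FD is a superkey, so BCNF is satisfied.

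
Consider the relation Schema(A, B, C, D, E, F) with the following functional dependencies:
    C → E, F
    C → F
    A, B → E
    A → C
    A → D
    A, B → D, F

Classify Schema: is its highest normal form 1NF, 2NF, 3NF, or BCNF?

1NF

Candidate key: {A, B}. Prime attributes: {A, B}.
C → E, F breaks BCNF: {C}⁺ = {C, E, F}, so {C} is not a superkey.
Because {E, F} are non-prime and the left side of C → E, F is not a superkey, the relation is not in 3NF.
{A} is a proper subset of the key {A, B}, and {A}⁺ contains the non-prime attributes {C, D, E, F} — a partial dependency, so 2NF is violated.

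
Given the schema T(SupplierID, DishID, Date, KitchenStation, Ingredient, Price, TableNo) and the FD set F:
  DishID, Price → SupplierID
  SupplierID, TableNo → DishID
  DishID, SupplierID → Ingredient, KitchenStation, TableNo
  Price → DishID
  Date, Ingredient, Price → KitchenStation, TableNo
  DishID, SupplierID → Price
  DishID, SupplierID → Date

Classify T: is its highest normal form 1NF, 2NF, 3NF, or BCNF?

Candidate keys: {DishID, SupplierID}, {Price}, {SupplierID, TableNo}. Prime attributes: {DishID, Price, SupplierID, TableNo}.
Every FD has a superkey on the left, so the relation is in BCNF.

BCNF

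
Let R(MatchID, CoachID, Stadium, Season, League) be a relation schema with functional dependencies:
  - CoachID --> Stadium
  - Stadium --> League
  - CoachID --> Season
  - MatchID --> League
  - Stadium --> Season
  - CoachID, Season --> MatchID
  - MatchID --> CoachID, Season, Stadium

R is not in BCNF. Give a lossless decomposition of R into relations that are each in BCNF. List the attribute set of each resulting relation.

Candidate keys of the original relation: {CoachID}, {MatchID}.
In {CoachID, League, MatchID, Season, Stadium}, {Stadium} is not a superkey ({Stadium}⁺ restricted to this set is {League, Season, Stadium}), so split on Stadium --> League, Season into {League, Season, Stadium} and {CoachID, MatchID, Stadium}.
{League, Season, Stadium}: every determinant is a superkey — BCNF.
{CoachID, MatchID, Stadium}: every determinant is a superkey — BCNF.

{CoachID, MatchID, Stadium}; {League, Season, Stadium}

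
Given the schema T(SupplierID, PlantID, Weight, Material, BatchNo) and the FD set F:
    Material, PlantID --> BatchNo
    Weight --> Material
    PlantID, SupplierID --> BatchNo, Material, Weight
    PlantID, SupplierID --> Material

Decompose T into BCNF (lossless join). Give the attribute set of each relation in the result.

Candidate key of the original relation: {PlantID, SupplierID}.
Within {BatchNo, Material, PlantID, SupplierID, Weight}: {Material, PlantID}⁺ ∩ {BatchNo, Material, PlantID, SupplierID, Weight} = {BatchNo, Material, PlantID}, not the whole set, so Material, PlantID --> BatchNo violates BCNF; decompose into {BatchNo, Material, PlantID} and {Material, PlantID, SupplierID, Weight}.
{BatchNo, Material, PlantID} has no BCNF violation.
Within {Material, PlantID, SupplierID, Weight}: {Weight}⁺ ∩ {Material, PlantID, SupplierID, Weight} = {Material, Weight}, not the whole set, so Weight --> Material violates BCNF; decompose into {Material, Weight} and {PlantID, SupplierID, Weight}.
{Material, Weight} has no BCNF violation.
{PlantID, SupplierID, Weight} has no BCNF violation.

{BatchNo, Material, PlantID}; {Material, Weight}; {PlantID, SupplierID, Weight}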